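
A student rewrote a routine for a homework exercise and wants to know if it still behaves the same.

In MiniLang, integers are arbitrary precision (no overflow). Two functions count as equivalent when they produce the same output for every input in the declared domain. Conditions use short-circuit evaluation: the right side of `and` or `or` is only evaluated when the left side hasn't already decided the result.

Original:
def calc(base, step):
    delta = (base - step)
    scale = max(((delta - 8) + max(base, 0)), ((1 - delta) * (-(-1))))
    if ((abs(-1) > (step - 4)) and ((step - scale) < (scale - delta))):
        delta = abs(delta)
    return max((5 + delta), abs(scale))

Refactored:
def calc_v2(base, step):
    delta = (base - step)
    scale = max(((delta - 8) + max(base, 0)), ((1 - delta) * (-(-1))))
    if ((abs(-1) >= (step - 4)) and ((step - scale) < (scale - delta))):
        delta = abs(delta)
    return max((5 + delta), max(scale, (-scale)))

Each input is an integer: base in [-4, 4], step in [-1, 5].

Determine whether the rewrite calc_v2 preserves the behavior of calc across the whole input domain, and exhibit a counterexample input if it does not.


There is a counterexample at base=-4, step=5: 10 on one side, 14 on the other.
calc: delta := -9 | scale := 10 | ((abs(-1) > (step - 4)) and ((step - scale) < (scale - delta))): false | result 10
calc_v2: delta := -9 | scale := 10 | ((abs(-1) >= (step - 4)) and ((step - scale) < (scale - delta))): true | delta := 9 | result 14
verdict: not equivalent; witness: base=-4, step=5


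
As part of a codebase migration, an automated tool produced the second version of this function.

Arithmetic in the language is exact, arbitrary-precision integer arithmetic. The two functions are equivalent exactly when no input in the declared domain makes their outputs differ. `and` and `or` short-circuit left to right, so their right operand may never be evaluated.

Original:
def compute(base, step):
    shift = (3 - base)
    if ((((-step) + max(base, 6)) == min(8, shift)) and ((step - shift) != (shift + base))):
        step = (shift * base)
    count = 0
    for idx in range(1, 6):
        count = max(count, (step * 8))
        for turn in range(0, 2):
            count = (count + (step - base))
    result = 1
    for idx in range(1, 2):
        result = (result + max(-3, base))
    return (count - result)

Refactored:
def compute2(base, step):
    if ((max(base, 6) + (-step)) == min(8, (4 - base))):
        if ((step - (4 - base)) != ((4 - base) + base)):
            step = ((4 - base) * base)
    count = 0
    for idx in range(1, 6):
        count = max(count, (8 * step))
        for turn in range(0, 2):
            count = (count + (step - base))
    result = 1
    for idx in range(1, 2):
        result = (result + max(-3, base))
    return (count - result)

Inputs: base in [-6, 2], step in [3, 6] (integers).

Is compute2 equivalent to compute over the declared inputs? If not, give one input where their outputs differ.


These are not equivalent — on base=0, step=3 the outputs split (-1 vs 53).
compute: shift=3, then ((((-step) + max(base, 6)) == min(8, shift)) and ((step - shift) != (shift + base))) is true, then step=0, then count=0, then (idx=1), then count=0, then (turn=0), then count=0, then (turn=1), then count=0, then (idx=2), then count=0, then (turn=0), then count=0, then (turn=1), then count=0, then (idx=3), then count=0, then (turn=0), then count=0, then (turn=1), then count=0, then (idx=4), then count=0, then (turn=0), then count=0, then (turn=1), then count=0, then (idx=5), then count=0, then (turn=0), then count=0, then (turn=1), then count=0, then result=1, then (idx=1), then result=1, then returns -1
compute2: ((max(base, 6) + (-step)) == min(8, (4 - base))) is false, then count=0, then (idx=1), then count=24, then (turn=0), then count=27, then (turn=1), then count=30, then (idx=2), then count=30, then (turn=0), then count=33, then (turn=1), then count=36, then (idx=3), then count=36, then (turn=0), then count=39, then (turn=1), then count=42, then (idx=4), then count=42, then (turn=0), then count=45, then (turn=1), then count=48, then (idx=5), then count=48, then (turn=0), then count=51, then (turn=1), then count=54, then result=1, then (idx=1), then result=1, then returns 53
verdict: not equivalent; witness: base=0, step=3


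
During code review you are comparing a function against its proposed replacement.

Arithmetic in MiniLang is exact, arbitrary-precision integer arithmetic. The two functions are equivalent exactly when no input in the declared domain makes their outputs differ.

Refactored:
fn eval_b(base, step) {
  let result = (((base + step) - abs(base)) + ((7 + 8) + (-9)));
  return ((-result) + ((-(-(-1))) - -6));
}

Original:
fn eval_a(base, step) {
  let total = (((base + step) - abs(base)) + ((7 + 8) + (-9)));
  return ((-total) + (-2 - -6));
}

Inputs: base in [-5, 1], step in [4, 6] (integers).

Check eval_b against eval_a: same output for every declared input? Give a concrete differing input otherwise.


These are not equivalent — on base=-5, step=4 the outputs split (4 vs 5).
eval_a: total=0, then returns 4
eval_b: result=0, then returns 5
verdict: not equivalent; witness: base=-5, step=4


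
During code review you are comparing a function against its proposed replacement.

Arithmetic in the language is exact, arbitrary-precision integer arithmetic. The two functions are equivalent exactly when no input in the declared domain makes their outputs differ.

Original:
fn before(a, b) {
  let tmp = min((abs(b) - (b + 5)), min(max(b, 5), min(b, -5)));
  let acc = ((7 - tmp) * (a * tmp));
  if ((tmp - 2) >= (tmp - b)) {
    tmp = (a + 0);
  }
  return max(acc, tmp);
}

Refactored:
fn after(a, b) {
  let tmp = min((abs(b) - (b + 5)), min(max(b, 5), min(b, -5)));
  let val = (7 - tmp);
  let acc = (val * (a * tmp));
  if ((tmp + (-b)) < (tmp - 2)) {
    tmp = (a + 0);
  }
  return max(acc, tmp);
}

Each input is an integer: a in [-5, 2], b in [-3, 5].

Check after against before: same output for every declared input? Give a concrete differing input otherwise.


Consider the input a=1, b=2.
before: tmp=-5, then acc=-60, then ((tmp - 2) >= (tmp - b)) is true, then tmp=1, then returns 1
after: tmp=-5, then val=12, then acc=-60, then ((tmp + (-b)) < (tmp - 2)) is false, then returns -5
1 != -5, so the rewrite changes behavior.
verdict: not equivalent; witness: a=1, b=2


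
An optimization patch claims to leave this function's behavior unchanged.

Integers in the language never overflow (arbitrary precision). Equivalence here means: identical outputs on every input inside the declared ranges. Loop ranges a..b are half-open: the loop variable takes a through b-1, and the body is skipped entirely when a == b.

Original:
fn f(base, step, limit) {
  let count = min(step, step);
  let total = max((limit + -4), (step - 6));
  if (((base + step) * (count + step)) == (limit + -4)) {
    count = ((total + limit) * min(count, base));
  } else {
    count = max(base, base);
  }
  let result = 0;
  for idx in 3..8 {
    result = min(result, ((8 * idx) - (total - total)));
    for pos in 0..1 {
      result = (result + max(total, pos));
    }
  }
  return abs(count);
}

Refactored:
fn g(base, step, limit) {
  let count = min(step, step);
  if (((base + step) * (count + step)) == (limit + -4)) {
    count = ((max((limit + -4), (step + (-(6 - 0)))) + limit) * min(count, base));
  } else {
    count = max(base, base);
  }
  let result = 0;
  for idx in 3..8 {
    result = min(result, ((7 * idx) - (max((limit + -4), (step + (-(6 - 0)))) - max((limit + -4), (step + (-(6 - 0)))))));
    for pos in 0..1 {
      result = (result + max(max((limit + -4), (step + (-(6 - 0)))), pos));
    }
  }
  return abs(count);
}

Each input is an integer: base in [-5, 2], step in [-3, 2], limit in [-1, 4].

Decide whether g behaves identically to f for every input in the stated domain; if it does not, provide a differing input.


The edit looks behavioral (`8` became `7`), but over these ranges it never changes the outcome.
As a probe, take base=-3, step=-2, limit=-1: f runs count = -2; total = -5; (((base + step) * (count + step)) == (limit + -4)) -> false; count = -3; result = 0; [idx=3]; result = 0; [pos=0]; result = 0; [idx=4]; result = 0; [pos=0]; result = 0; [idx=5]; result = 0; [pos=0]; result = 0; [idx=6]; result = 0; [pos=0]; result = 0; [idx=7]; result = 0; [pos=0]; result = 0; return 3; g runs count = -2; (((base + step) * (count + step)) == (limit + -4)) -> false; count = -3; result = 0; [idx=3]; result = 0; [pos=0]; result = 0; [idx=4]; result = 0; [pos=0]; result = 0; [idx=5]; result = 0; [pos=0]; result = 0; [idx=6]; result = 0; [pos=0]; result = 0; [idx=7]; result = 0; [pos=0]; result = 0; return 3; both end at 3.
Every one of the 288 inputs gives matching results.
verdict: equivalent


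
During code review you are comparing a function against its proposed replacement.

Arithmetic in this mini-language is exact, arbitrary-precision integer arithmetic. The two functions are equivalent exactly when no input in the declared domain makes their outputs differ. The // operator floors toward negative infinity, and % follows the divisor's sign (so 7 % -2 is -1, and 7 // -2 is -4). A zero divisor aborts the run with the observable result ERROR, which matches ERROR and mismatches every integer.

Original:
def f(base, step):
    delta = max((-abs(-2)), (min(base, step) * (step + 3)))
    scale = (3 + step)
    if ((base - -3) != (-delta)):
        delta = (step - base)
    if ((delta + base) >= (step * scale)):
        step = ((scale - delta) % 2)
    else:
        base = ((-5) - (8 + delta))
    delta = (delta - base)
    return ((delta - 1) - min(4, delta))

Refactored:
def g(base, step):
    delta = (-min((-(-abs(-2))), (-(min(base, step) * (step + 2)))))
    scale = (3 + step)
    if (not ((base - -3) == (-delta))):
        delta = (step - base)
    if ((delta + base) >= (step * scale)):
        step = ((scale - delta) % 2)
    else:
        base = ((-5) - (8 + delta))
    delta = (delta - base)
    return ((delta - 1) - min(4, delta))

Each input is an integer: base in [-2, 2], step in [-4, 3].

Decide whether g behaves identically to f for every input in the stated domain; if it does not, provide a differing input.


Not equivalent: base=-1, step=-2 separates them (4 vs -1).
f: delta := -2 | scale := 1 | ((base - -3) != (-delta)): false | ((delta + base) >= (step * scale)): false | base := -11 | delta := 9 | result 4
g: delta := 0 | scale := 1 | (not ((base - -3) == (-delta))): true | delta := -1 | ((delta + base) >= (step * scale)): true | step := 0 | delta := 0 | result -1
verdict: not equivalent; witness: base=-1, step=-2


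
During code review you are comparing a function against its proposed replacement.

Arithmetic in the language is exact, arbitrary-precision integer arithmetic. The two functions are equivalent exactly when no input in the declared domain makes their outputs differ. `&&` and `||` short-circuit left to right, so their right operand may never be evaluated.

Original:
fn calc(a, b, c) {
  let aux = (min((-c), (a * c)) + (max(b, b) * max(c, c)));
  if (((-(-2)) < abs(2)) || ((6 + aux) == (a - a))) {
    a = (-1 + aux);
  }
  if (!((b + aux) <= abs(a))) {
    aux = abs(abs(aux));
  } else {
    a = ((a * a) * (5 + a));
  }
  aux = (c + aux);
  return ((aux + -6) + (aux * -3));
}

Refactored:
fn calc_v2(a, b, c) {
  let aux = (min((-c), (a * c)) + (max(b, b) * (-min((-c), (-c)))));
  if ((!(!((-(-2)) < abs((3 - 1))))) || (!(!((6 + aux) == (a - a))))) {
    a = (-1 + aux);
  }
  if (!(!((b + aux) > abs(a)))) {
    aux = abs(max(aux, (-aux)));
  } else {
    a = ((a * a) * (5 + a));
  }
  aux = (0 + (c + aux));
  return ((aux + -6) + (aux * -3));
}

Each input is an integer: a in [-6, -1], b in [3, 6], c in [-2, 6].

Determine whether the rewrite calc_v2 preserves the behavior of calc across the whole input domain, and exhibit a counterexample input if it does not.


Behavior is preserved: although boolean connective usage differs; and min/max/abs usage differs; and arithmetic usage differs; and constant usage differs; and comparison usage differs, the outputs never diverge.
As a probe, take a=-6, b=5, c=3: calc runs aux=-3, then (((-(-2)) < abs(2)) || ((6 + aux) == (a - a))) is false, then (!((b + aux) <= abs(a))) is false, then a=-36, then aux=0, then returns -6; calc_v2 runs aux=-3, then ((!(!((-(-2)) < abs((3 - 1))))) || (!(!((6 + aux) == (a - a))))) is false, then (!(!((b + aux) > abs(a)))) is false, then a=-36, then aux=0, then returns -6; both end at -6.
Across all 216 domain points the two functions coincide.
verdict: equivalent


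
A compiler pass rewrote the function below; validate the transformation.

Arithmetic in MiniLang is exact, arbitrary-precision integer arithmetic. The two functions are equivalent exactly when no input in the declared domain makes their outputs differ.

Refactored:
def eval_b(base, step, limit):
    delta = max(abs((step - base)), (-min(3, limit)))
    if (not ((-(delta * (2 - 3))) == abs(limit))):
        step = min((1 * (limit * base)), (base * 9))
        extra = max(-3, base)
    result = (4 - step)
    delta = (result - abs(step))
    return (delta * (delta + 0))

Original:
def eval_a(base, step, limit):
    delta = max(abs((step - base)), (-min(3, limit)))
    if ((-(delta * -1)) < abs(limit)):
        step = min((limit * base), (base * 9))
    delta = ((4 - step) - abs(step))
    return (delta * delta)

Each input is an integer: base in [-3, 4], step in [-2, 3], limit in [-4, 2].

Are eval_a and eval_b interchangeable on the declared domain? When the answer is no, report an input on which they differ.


base=-3, step=1, limit=-3 yields 4 from eval_a but 16 from eval_b.
verdict: not equivalent; witness: base=-3, step=1, limit=-3


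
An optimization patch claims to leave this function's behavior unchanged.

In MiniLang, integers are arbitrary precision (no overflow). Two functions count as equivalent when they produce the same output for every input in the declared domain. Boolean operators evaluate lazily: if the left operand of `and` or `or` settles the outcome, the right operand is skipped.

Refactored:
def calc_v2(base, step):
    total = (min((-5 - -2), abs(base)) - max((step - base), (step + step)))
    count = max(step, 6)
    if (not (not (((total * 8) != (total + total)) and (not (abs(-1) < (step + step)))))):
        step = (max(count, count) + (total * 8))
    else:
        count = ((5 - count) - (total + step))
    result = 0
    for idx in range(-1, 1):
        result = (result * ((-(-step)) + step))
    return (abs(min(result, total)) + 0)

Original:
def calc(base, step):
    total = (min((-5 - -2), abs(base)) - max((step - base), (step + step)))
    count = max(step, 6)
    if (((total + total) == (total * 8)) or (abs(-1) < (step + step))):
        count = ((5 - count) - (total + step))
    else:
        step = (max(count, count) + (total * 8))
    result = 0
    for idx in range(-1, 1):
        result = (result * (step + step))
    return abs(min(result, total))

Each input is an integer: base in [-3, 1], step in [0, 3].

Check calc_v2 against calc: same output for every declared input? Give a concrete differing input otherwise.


Behavior is preserved: although boolean connective usage differs; also constant usage differs; also arithmetic usage differs; also comparison usage differs, the outputs never diverge.
Tracing base=-2, step=2: calc: total := -7 | count := 6 | (((total + total) == (total * 8)) or (abs(-1) < (step + step))): true | count := 4 | result := 0 | iter idx=-1: | result := 0 | iter idx=0: | result := 0 | result 7 | calc_v2: total := -7 | count := 6 | (not (not (((total * 8) != (total + total)) and (not (abs(-1) < (step + step)))))): false | count := 4 | result := 0 | iter idx=-1: | result := 0 | iter idx=0: | result := 0 | result 7 — matching result 7.
Every one of the 20 inputs gives matching results.
verdict: equivalent


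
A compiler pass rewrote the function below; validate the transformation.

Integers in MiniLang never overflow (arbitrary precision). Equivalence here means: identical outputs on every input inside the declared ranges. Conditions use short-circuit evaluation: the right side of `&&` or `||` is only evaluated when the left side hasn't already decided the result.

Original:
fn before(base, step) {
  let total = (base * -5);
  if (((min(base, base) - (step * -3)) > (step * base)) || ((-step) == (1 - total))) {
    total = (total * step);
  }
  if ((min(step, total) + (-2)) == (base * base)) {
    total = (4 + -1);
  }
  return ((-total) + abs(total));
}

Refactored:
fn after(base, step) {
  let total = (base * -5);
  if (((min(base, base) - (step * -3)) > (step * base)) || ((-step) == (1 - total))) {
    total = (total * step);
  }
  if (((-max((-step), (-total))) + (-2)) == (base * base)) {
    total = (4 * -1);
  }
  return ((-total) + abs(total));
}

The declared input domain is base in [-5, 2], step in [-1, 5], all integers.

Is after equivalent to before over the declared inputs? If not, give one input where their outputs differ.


There is a counterexample at base=-1, step=3: 0 on one side, 8 on the other.
before: total=5, then (((min(base, base) - (step * -3)) > (step * base)) || ((-step) == (1 - total))) is true, then total=15, then ((min(step, total) + (-2)) == (base * base)) is true, then total=3, then returns 0
after: total=5, then (((min(base, base) - (step * -3)) > (step * base)) || ((-step) == (1 - total))) is true, then total=15, then (((-max((-step), (-total))) + (-2)) == (base * base)) is true, then total=-4, then returns 8
verdict: not equivalent; witness: base=-1, step=3


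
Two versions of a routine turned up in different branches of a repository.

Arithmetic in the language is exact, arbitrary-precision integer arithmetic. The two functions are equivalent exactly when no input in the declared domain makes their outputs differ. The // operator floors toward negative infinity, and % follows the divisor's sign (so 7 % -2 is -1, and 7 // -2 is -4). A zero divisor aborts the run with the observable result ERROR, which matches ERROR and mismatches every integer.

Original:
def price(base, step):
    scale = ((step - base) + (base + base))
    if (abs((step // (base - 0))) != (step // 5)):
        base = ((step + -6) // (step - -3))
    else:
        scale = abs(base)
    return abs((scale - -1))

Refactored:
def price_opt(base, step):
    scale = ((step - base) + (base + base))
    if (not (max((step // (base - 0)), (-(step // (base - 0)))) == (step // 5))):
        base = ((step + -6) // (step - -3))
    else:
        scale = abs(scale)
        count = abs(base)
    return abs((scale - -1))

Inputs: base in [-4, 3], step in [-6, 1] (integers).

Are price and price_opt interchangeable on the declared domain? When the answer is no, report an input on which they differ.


There is a counterexample at base=2, step=1: 3 on one side, 4 on the other.
price: scale=3, then (abs((step // (base - 0))) != (step // 5)) is false, then scale=2, then returns 3
price_opt: scale=3, then (not (max((step // (base - 0)), (-(step // (base - 0)))) == (step // 5))) is false, then scale=3, then count=2, then returns 4
verdict: not equivalent; witness: base=2, step=1


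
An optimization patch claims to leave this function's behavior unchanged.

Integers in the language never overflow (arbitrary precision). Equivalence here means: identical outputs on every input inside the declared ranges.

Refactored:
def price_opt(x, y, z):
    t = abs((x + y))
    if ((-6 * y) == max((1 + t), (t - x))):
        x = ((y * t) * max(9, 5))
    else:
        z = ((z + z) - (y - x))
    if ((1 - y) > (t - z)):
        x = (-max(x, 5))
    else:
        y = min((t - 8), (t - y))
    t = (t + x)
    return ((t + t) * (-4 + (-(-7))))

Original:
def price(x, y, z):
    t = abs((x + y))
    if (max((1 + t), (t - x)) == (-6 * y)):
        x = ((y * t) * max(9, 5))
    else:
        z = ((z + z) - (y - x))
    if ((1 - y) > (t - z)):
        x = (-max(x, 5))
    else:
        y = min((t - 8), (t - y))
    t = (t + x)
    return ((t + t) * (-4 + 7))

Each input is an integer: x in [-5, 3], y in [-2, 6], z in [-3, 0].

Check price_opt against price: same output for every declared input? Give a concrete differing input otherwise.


Equivalent — the differences include same computation, different form, yet no declared input distinguishes the two.
Tracing x=-3, y=1, z=-3: price: t := 2 | (max((1 + t), (t - x)) == (-6 * y)): false | z := -10 | ((1 - y) > (t - z)): false | y := -6 | t := -1 | result -6 | price_opt: t := 2 | ((-6 * y) == max((1 + t), (t - x))): false | z := -10 | ((1 - y) > (t - z)): false | y := -6 | t := -1 | result -6 — matching result -6.
Across all 324 domain points the two functions coincide.
verdict: equivalent


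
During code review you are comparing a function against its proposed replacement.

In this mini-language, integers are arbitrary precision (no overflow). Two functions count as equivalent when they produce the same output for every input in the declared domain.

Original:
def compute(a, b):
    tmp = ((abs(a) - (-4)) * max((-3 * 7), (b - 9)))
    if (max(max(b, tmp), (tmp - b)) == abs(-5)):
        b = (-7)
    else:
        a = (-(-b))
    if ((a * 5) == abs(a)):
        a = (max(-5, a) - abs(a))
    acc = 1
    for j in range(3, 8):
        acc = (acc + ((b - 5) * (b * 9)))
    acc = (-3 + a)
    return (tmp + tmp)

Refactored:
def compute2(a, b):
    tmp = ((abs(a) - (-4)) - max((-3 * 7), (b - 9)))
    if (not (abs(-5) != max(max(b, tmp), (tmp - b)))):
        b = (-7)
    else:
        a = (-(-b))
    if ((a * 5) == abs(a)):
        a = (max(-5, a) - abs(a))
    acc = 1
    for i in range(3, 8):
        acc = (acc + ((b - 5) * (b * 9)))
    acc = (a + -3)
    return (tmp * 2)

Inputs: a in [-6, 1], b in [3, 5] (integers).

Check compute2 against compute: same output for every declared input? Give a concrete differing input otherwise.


a=-6, b=3 yields -120 from compute but 32 from compute2.
verdict: not equivalent; witness: a=-6, b=3


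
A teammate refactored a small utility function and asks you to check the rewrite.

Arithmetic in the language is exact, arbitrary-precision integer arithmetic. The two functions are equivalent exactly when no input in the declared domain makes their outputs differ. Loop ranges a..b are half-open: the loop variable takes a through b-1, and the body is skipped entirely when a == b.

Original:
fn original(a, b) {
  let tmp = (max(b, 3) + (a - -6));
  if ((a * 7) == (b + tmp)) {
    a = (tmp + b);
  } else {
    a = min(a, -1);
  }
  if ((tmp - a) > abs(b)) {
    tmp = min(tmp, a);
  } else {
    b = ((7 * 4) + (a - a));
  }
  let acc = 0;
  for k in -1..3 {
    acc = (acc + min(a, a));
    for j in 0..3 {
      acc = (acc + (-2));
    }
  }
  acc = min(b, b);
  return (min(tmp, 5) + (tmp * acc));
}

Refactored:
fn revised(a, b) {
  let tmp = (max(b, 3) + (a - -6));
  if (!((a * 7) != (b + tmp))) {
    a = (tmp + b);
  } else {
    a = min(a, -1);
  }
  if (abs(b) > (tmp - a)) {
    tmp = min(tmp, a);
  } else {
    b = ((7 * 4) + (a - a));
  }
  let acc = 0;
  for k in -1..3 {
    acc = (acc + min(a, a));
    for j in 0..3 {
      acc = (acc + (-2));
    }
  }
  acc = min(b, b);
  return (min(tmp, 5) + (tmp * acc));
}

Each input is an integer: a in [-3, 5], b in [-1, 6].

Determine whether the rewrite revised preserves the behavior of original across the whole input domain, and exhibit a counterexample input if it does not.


Evaluate both at a=-3, b=-1.
original: tmp = 6; ((a * 7) == (b + tmp)) -> false; a = -3; ((tmp - a) > abs(b)) -> true; tmp = -3; acc = 0; [k=-1]; acc = -3; [j=0]; acc = -5; [j=1]; acc = -7; [j=2]; acc = -9; [k=0]; acc = -12; [j=0]; acc = -14; [j=1]; acc = -16; [j=2]; acc = -18; [k=1]; acc = -21; [j=0]; acc = -23; [j=1]; acc = -25; [j=2]; acc = -27; [k=2]; acc = -30; [j=0]; acc = -32; [j=1]; acc = -34; [j=2]; acc = -36; acc = -1; return 0
revised: tmp = 6; (!((a * 7) != (b + tmp))) -> false; a = -3; (abs(b) > (tmp - a)) -> false; b = 28; acc = 0; [k=-1]; acc = -3; [j=0]; acc = -5; [j=1]; acc = -7; [j=2]; acc = -9; [k=0]; acc = -12; [j=0]; acc = -14; [j=1]; acc = -16; [j=2]; acc = -18; [k=1]; acc = -21; [j=0]; acc = -23; [j=1]; acc = -25; [j=2]; acc = -27; [k=2]; acc = -30; [j=0]; acc = -32; [j=1]; acc = -34; [j=2]; acc = -36; acc = 28; return 173
0 against 173: the behavior changed.
verdict: not equivalent; witness: a=-3, b=-1


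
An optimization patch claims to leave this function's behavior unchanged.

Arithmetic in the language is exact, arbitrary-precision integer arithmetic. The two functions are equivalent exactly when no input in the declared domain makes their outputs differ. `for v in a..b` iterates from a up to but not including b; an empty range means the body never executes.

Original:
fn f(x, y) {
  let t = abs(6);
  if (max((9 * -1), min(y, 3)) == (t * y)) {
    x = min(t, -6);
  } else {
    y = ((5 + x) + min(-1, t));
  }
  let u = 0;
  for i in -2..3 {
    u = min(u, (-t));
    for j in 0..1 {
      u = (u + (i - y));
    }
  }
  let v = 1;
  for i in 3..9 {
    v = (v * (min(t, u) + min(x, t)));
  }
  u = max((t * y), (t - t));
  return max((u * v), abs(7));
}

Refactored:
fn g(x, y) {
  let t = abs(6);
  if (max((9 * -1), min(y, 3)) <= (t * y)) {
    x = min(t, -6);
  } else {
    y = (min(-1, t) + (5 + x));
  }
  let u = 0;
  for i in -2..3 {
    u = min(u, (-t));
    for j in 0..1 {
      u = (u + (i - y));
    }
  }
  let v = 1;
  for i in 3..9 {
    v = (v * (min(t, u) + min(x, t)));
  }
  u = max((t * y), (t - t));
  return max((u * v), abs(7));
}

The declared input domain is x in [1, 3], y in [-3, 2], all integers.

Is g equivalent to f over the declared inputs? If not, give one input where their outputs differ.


Consider the input x=1, y=1.
f: t becomes 6; next (max((9 * -1), min(y, 3)) == (t * y)) evaluates to false; next y becomes 5; next u becomes 0; next at i=-2:; next u becomes -6; next at j=0:; next u becomes -13; next at i=-1:; next u becomes -13; next at j=0:; next u becomes -19; next at i=0:; next u becomes -19; next at j=0:; next u becomes -24; next at i=1:; next u becomes -24; next at j=0:; next u becomes -28; next at i=2:; next u becomes -28; next at j=0:; next u becomes -31; next v becomes 1; next at i=3:; next v becomes -30; next at i=4:; next v becomes 900; next at i=5:; next v becomes -27000; next at i=6:; next v becomes 810000; next at i=7:; next v becomes -24300000; next at i=8:; next v becomes 729000000; next u becomes 30; next final value 21870000000
g: t becomes 6; next (max((9 * -1), min(y, 3)) <= (t * y)) evaluates to true; next x becomes -6; next u becomes 0; next at i=-2:; next u becomes -6; next at j=0:; next u becomes -9; next at i=-1:; next u becomes -9; next at j=0:; next u becomes -11; next at i=0:; next u becomes -11; next at j=0:; next u becomes -12; next at i=1:; next u becomes -12; next at j=0:; next u becomes -12; next at i=2:; next u becomes -12; next at j=0:; next u becomes -11; next v becomes 1; next at i=3:; next v becomes -17; next at i=4:; next v becomes 289; next at i=5:; next v becomes -4913; next at i=6:; next v becomes 83521; next at i=7:; next v becomes -1419857; next at i=8:; next v becomes 24137569; next u becomes 6; next final value 144825414
21870000000 vs 144825414 — the two versions disagree here.
verdict: not equivalent; witness: x=1, y=1


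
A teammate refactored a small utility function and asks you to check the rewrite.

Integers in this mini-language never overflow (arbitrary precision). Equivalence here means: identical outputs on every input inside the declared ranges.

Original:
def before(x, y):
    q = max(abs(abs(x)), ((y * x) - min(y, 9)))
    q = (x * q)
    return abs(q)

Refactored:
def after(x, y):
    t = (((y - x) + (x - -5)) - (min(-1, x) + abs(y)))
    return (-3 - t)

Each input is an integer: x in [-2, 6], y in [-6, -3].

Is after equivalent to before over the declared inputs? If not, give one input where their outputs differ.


At x=-2, y=-6: before gives 36, after gives 2.
verdict: not equivalent; witness: x=-2, y=-6


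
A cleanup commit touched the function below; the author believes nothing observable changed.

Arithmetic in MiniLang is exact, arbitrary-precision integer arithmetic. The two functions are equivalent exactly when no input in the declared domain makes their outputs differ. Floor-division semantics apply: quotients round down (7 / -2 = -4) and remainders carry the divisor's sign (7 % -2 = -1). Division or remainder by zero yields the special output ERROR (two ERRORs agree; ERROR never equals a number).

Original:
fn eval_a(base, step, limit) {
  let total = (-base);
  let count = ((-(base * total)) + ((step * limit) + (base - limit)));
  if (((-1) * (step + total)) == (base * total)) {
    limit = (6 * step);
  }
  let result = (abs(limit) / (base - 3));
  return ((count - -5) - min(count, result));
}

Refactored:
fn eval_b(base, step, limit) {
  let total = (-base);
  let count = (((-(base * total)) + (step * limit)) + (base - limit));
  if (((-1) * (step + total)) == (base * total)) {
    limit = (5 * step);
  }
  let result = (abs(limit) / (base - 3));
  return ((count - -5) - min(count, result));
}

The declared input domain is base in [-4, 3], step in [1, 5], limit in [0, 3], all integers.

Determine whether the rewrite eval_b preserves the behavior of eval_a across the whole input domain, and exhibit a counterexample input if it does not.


Try base=-2, step=2, limit=0.
eval_a: total = 2; count = 2; (((-1) * (step + total)) == (base * total)) -> true; limit = 12; result = -3; return 10
eval_b: total = 2; count = 2; (((-1) * (step + total)) == (base * total)) -> true; limit = 10; result = -2; return 9
10 and 9 differ, so these are not the same function on this domain.
verdict: not equivalent; witness: base=-2, step=2, limit=0


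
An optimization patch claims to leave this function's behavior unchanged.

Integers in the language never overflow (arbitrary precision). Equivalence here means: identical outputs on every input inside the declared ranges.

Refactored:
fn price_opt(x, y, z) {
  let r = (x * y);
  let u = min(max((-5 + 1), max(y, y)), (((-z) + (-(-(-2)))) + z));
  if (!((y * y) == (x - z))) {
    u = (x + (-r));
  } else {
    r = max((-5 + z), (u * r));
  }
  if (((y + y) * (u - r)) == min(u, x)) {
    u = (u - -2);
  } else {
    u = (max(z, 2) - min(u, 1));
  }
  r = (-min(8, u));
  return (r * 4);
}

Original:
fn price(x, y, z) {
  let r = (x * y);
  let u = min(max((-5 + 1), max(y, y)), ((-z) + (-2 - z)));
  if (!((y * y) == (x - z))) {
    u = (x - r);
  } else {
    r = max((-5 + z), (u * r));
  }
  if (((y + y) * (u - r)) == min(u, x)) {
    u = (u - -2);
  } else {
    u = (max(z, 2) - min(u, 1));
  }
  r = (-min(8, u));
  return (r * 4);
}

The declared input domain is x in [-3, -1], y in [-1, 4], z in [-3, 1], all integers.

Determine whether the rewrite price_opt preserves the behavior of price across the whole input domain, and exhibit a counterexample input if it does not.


Evaluate both at x=-3, y=0, z=-3.
price: r := 0 | u := 0 | (!((y * y) == (x - z))): false | r := 0 | (((y + y) * (u - r)) == min(u, x)): false | u := 2 | r := -2 | result -8
price_opt: r := 0 | u := -2 | (!((y * y) == (x - z))): false | r := 0 | (((y + y) * (u - r)) == min(u, x)): false | u := 4 | r := -4 | result -16
-8 and -16 differ, so these are not the same function on this domain.
verdict: not equivalent; witness: x=-3, y=0, z=-3


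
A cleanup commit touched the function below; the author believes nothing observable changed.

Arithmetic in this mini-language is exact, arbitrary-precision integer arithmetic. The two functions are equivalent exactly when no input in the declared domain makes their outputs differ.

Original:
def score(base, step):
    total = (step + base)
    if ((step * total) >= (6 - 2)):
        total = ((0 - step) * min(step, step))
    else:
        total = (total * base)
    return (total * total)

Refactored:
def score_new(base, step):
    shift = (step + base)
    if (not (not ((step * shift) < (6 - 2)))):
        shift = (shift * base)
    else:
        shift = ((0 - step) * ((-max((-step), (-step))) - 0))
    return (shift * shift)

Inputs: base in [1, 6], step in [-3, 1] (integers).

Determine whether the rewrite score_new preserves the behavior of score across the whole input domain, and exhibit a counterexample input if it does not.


Reading the diff, among the changes: boolean connective usage differs, local variable names differ, arithmetic usage differs, constant usage differs, comparison usage differs, min/max/abs usage differs.
As a probe, take base=2, step=-1: score runs total := 1 | ((step * total) >= (6 - 2)): false | total := 2 | result 4; score_new runs shift := 1 | (not (not ((step * shift) < (6 - 2)))): true | shift := 2 | result 4; both end at 4.
Checked all 30 inputs in the declared domain: the outputs agree on every one.
verdict: equivalent


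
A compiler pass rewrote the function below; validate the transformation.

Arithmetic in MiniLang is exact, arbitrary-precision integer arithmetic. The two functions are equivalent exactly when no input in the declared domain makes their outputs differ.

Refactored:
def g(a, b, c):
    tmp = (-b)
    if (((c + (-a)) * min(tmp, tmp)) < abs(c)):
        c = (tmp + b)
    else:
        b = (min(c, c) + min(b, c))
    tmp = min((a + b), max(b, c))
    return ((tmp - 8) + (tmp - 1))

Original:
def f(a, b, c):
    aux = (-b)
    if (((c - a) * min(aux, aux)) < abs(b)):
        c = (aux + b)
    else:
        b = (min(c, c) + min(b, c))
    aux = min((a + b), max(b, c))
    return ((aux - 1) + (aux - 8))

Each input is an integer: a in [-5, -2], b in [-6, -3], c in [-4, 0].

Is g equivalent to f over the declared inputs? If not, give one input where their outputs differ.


Not equivalent: a=-5, b=-3, c=-4 separates them (-35 vs -25).
f: aux=3, then (((c - a) * min(aux, aux)) < abs(b)) is false, then b=-8, then aux=-13, then returns -35
g: tmp=3, then (((c + (-a)) * min(tmp, tmp)) < abs(c)) is true, then c=0, then tmp=-8, then returns -25
verdict: not equivalent; witness: a=-5, b=-3, c=-4


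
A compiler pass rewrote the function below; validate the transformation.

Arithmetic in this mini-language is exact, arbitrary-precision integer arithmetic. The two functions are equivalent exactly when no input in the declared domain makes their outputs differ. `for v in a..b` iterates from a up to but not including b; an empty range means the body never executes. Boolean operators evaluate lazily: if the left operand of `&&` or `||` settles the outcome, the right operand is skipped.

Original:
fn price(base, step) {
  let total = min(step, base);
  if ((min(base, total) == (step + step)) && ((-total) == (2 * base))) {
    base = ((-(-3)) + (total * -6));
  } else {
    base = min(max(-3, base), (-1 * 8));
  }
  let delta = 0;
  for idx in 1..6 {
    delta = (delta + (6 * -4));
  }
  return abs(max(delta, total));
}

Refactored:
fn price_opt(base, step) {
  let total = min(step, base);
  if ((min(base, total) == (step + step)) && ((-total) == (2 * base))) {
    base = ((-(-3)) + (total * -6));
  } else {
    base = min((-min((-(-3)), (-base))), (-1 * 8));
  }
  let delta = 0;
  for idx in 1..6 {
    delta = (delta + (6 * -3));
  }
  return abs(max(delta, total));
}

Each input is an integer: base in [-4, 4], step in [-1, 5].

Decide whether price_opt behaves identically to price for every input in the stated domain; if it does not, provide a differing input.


Equivalent. The edit looks behavioral (`-4` became `-3`), but over these ranges it never changes the outcome.
Sweeping the whole domain (63 inputs) finds no disagreement.
One worked example (base=3, step=3) — price: total := 3 | ((min(base, total) == (step + step)) && ((-total) == (2 * base))): false | base := -8 | delta := 0 | iter idx=1: | delta := -24 | iter idx=2: | delta := -48 | iter idx=3: | delta := -72 | iter idx=4: | delta := -96 | iter idx=5: | delta := -120 | result 3; price_opt: total := 3 | ((min(base, total) == (step + step)) && ((-total) == (2 * base))): false | base := -8 | delta := 0 | iter idx=1: | delta := -18 | iter idx=2: | delta := -36 | iter idx=3: | delta := -54 | iter idx=4: | delta := -72 | iter idx=5: | delta := -90 | result 3; agreement on 3.
verdict: equivalent


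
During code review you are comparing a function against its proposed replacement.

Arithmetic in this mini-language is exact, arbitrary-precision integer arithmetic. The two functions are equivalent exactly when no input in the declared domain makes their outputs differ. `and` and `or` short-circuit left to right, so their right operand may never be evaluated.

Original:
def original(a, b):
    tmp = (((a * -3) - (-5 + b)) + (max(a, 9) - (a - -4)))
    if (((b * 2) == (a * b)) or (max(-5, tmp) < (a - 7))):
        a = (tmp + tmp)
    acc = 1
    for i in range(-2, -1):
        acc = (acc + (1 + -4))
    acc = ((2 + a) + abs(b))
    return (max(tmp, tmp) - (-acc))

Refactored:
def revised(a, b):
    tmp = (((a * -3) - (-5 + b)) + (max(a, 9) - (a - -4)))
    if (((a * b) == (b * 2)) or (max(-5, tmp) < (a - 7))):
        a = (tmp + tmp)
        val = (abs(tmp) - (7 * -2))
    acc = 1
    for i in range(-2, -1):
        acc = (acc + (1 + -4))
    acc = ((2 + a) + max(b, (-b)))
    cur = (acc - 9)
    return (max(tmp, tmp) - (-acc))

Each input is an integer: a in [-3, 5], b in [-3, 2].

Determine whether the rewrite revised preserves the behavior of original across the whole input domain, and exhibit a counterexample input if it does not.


Comparing the listings, the differences include: local variable names differ; arithmetic usage differs; min/max/abs usage differs; constant usage differs; statement counts differ.
Tracing a=1, b=0: original: tmp = 6; (((b * 2) == (a * b)) or (max(-5, tmp) < (a - 7))) -> true; a = 12; acc = 1; [i=-2]; acc = -2; acc = 14; return 20 | revised: tmp = 6; (((a * b) == (b * 2)) or (max(-5, tmp) < (a - 7))) -> true; a = 12; val = 20; acc = 1; [i=-2]; acc = -2; acc = 14; cur = 5; return 20 — matching result 20.
An exhaustive pass over the 54 declared inputs shows identical outputs.
verdict: equivalent


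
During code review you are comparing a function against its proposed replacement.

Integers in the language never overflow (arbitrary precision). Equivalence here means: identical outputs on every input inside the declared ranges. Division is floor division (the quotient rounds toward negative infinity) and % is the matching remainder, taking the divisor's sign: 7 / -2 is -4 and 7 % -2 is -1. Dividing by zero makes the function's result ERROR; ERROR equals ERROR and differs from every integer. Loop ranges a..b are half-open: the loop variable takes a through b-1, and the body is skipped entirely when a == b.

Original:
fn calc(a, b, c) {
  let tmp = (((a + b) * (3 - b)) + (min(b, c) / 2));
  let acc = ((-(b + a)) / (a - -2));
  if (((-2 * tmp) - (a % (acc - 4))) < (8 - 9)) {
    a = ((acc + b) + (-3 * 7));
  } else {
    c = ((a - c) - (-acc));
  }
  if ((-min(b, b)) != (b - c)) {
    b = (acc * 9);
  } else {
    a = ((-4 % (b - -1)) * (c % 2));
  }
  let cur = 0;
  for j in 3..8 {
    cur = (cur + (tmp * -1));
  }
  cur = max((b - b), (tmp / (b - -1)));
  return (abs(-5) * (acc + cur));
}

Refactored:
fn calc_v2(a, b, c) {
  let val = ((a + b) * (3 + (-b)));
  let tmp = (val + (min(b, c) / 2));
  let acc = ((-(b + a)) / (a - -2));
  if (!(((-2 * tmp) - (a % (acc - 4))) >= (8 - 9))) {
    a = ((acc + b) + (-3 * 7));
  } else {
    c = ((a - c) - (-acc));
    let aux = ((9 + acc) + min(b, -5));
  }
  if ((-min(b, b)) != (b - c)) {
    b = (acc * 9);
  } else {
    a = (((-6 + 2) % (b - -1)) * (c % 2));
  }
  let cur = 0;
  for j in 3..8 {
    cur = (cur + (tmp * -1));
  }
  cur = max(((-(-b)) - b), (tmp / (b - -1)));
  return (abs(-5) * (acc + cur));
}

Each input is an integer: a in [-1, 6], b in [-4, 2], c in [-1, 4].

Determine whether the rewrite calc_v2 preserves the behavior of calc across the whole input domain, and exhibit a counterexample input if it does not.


This is a faithful refactor — statement counts differ; constant usage differs; boolean connective usage differs; local variable names differ; comparison usage differs; arithmetic usage differs; min/max/abs usage differs, but the computed results match everywhere.
One worked example (a=6, b=1, c=0) — calc: tmp becomes 14; next acc becomes -1; next (((-2 * tmp) - (a % (acc - 4))) < (8 - 9)) evaluates to true; next a becomes -21; next ((-min(b, b)) != (b - c)) evaluates to true; next b becomes -9; next cur becomes 0; next at j=3:; next cur becomes -14; next at j=4:; next cur becomes -28; next at j=5:; next cur becomes -42; next at j=6:; next cur becomes -56; next at j=7:; next cur becomes -70; next cur becomes 0; next final value -5; calc_v2: val becomes 14; next tmp becomes 14; next acc becomes -1; next (!(((-2 * tmp) - (a % (acc - 4))) >= (8 - 9))) evaluates to true; next a becomes -21; next ((-min(b, b)) != (b - c)) evaluates to true; next b becomes -9; next cur becomes 0; next at j=3:; next cur becomes -14; next at j=4:; next cur becomes -28; next at j=5:; next cur becomes -42; next at j=6:; next cur becomes -56; next at j=7:; next cur becomes -70; next cur becomes 0; next final value -5; agreement on -5.
An exhaustive pass over the 336 declared inputs shows identical outputs.
verdict: equivalent
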